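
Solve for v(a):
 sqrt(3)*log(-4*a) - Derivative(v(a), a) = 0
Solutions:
 v(a) = C1 + sqrt(3)*a*log(-a) + sqrt(3)*a*(-1 + 2*log(2))


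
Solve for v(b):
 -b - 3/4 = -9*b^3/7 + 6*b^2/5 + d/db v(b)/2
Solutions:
 v(b) = C1 + 9*b^4/14 - 4*b^3/5 - b^2 - 3*b/2


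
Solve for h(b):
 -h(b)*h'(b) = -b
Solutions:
 h(b) = -sqrt(C1 + b^2)
 h(b) = sqrt(C1 + b^2)


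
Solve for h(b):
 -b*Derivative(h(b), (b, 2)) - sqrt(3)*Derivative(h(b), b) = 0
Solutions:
 h(b) = C1 + C2*b^(1 - sqrt(3))


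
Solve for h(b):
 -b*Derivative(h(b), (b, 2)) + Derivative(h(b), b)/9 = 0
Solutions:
 h(b) = C1 + C2*b^(10/9)


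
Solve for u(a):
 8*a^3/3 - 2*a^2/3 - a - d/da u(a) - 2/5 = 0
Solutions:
 u(a) = C1 + 2*a^4/3 - 2*a^3/9 - a^2/2 - 2*a/5


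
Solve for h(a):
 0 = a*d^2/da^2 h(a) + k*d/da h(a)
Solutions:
 h(a) = C1 + a^(1 - re(k))*(C2*sin(log(a)*Abs(im(k))) + C3*cos(log(a)*im(k)))


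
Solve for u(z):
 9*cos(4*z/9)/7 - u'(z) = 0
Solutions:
 u(z) = C1 + 81*sin(4*z/9)/28


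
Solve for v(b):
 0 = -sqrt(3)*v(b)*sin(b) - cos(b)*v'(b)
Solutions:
 v(b) = C1*cos(b)^(sqrt(3))


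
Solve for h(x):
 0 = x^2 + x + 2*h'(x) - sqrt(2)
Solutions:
 h(x) = C1 - x^3/6 - x^2/4 + sqrt(2)*x/2


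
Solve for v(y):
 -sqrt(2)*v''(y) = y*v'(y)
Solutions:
 v(y) = C1 + C2*erf(2^(1/4)*y/2)


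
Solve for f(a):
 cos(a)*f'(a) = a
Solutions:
 f(a) = C1 + Integral(a/cos(a), a)


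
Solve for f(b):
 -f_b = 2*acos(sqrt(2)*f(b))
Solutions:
 Integral(1/acos(sqrt(2)*_y), (_y, f(b))) = C1 - 2*b


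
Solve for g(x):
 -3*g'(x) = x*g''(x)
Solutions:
 g(x) = C1 + C2/x^2


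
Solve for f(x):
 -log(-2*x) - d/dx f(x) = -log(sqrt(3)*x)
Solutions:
 f(x) = C1 + x*(-log(2) + log(3)/2 - I*pi)


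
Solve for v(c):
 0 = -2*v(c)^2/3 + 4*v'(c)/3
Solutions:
 v(c) = -2/(C1 + c)


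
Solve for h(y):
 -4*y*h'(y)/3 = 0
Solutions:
 h(y) = C1


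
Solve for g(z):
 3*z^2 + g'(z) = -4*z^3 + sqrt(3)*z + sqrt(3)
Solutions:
 g(z) = C1 - z^4 - z^3 + sqrt(3)*z^2/2 + sqrt(3)*z


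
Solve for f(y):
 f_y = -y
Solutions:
 f(y) = C1 - y^2/2


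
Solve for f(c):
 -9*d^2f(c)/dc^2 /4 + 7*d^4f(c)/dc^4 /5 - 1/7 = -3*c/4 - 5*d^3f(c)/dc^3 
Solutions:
 f(c) = C1 + C2*c + C3*exp(c*(-25 + 2*sqrt(235))/14) + C4*exp(-c*(25 + 2*sqrt(235))/14) + c^3/18 + 64*c^2/189


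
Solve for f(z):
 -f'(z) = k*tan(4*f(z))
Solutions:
 f(z) = -asin(C1*exp(-4*k*z))/4 + pi/4
 f(z) = asin(C1*exp(-4*k*z))/4


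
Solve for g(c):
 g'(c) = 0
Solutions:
 g(c) = C1


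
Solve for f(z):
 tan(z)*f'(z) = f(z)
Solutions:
 f(z) = C1*sin(z)


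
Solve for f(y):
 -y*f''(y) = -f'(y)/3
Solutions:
 f(y) = C1 + C2*y^(4/3)


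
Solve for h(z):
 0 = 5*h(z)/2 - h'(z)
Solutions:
 h(z) = C1*exp(5*z/2)


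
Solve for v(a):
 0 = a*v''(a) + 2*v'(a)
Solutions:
 v(a) = C1 + C2/a


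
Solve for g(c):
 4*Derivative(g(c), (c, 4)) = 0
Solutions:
 g(c) = C1 + C2*c + C3*c^2 + C4*c^3


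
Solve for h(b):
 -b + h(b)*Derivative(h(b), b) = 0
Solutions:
 h(b) = -sqrt(C1 + b^2)
 h(b) = sqrt(C1 + b^2)


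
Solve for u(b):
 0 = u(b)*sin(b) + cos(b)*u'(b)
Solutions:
 u(b) = C1*cos(b)


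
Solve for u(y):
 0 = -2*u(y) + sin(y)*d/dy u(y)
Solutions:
 u(y) = C1*(cos(y) - 1)/(cos(y) + 1)


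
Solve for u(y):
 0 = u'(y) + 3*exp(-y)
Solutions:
 u(y) = C1 + 3*exp(-y)


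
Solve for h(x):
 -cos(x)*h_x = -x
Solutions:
 h(x) = C1 + Integral(x/cos(x), x)


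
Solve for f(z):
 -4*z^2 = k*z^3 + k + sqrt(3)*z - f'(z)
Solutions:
 f(z) = C1 + k*z^4/4 + k*z + 4*z^3/3 + sqrt(3)*z^2/2


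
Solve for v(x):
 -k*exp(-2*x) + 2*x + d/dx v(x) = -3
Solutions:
 v(x) = C1 - k*exp(-2*x)/2 - x^2 - 3*x


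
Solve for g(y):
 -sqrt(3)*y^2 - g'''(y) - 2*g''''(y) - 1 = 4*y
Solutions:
 g(y) = C1 + C2*y + C3*y^2 + C4*exp(-y/2) - sqrt(3)*y^5/60 + y^4*(-1 + sqrt(3))/6 + y^3*(7 - 8*sqrt(3))/6


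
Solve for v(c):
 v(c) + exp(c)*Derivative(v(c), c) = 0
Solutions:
 v(c) = C1*exp(exp(-c))


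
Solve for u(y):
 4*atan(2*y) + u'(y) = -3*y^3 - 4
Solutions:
 u(y) = C1 - 3*y^4/4 - 4*y*atan(2*y) - 4*y + log(4*y^2 + 1)


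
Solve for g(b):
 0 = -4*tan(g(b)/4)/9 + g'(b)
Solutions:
 g(b) = -4*asin(C1*exp(b/9)) + 4*pi
 g(b) = 4*asin(C1*exp(b/9))


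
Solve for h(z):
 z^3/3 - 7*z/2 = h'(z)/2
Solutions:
 h(z) = C1 + z^4/6 - 7*z^2/2


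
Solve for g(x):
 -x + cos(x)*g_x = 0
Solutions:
 g(x) = C1 + Integral(x/cos(x), x)


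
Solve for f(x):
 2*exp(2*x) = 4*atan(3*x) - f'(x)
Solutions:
 f(x) = C1 + 4*x*atan(3*x) - exp(2*x) - 2*log(9*x^2 + 1)/3


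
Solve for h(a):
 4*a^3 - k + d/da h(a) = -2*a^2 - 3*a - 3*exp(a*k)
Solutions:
 h(a) = C1 - a^4 - 2*a^3/3 - 3*a^2/2 + a*k - 3*exp(a*k)/k


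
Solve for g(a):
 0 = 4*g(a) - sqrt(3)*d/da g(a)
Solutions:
 g(a) = C1*exp(4*sqrt(3)*a/3)


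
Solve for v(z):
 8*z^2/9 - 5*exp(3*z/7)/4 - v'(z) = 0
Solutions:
 v(z) = C1 + 8*z^3/27 - 35*exp(3*z/7)/12


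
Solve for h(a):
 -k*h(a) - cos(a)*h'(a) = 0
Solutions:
 h(a) = C1*exp(k*(log(sin(a) - 1) - log(sin(a) + 1))/2)


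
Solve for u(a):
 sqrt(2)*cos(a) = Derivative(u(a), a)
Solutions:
 u(a) = C1 + sqrt(2)*sin(a)


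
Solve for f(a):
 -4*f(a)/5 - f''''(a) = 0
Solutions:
 f(a) = (C1*sin(5^(3/4)*a/5) + C2*cos(5^(3/4)*a/5))*exp(-5^(3/4)*a/5) + (C3*sin(5^(3/4)*a/5) + C4*cos(5^(3/4)*a/5))*exp(5^(3/4)*a/5)


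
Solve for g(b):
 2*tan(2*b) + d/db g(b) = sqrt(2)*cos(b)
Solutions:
 g(b) = C1 + log(cos(2*b)) + sqrt(2)*sin(b)


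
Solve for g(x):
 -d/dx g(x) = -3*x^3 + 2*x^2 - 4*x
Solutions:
 g(x) = C1 + 3*x^4/4 - 2*x^3/3 + 2*x^2


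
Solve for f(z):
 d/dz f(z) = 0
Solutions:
 f(z) = C1


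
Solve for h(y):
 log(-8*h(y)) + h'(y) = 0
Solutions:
 Integral(1/(log(-_y) + 3*log(2)), (_y, h(y))) = C1 - y


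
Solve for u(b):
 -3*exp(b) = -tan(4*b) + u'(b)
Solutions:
 u(b) = C1 - 3*exp(b) - log(cos(4*b))/4


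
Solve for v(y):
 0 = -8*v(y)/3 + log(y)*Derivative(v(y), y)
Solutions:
 v(y) = C1*exp(8*li(y)/3)


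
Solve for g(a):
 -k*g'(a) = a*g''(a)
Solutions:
 g(a) = C1 + a^(1 - re(k))*(C2*sin(log(a)*Abs(im(k))) + C3*cos(log(a)*im(k)))


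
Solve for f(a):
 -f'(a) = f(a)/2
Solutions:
 f(a) = C1*exp(-a/2)


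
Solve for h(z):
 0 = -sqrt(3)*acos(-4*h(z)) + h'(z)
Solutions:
 Integral(1/acos(-4*_y), (_y, h(z))) = C1 + sqrt(3)*z


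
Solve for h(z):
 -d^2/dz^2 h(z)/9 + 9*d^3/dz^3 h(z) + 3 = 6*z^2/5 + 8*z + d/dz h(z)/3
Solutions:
 h(z) = C1 + C2*exp(z*(1 - sqrt(973))/162) + C3*exp(z*(1 + sqrt(973))/162) - 6*z^3/5 - 54*z^2/5 - 891*z/5


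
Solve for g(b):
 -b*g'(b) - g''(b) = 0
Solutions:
 g(b) = C1 + C2*erf(sqrt(2)*b/2)


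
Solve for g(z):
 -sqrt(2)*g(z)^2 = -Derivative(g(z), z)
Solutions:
 g(z) = -1/(C1 + sqrt(2)*z)


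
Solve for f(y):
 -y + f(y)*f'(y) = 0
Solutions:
 f(y) = -sqrt(C1 + y^2)
 f(y) = sqrt(C1 + y^2)


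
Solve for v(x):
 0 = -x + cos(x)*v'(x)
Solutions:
 v(x) = C1 + Integral(x/cos(x), x)


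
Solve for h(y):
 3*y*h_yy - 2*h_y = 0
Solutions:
 h(y) = C1 + C2*y^(5/3)


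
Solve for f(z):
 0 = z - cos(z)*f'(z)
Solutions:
 f(z) = C1 + Integral(z/cos(z), z)


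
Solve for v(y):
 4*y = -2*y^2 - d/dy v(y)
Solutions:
 v(y) = C1 - 2*y^3/3 - 2*y^2


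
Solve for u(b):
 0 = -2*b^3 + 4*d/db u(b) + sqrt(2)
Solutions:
 u(b) = C1 + b^4/8 - sqrt(2)*b/4


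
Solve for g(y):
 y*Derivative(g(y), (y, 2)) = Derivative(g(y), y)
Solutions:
 g(y) = C1 + C2*y^2


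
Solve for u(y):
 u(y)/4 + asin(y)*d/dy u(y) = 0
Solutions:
 u(y) = C1*exp(-Integral(1/asin(y), y)/4)


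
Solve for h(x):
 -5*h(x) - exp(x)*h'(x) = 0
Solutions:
 h(x) = C1*exp(5*exp(-x))


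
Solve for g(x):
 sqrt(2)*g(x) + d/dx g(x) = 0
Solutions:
 g(x) = C1*exp(-sqrt(2)*x)


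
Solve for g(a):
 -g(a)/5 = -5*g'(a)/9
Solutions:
 g(a) = C1*exp(9*a/25)


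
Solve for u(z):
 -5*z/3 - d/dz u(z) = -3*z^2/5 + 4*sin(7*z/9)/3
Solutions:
 u(z) = C1 + z^3/5 - 5*z^2/6 + 12*cos(7*z/9)/7


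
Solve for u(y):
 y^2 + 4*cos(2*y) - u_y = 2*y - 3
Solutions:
 u(y) = C1 + y^3/3 - y^2 + 3*y + 2*sin(2*y)


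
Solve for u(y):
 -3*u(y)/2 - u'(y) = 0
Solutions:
 u(y) = C1*exp(-3*y/2)


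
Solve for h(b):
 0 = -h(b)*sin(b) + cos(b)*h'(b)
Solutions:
 h(b) = C1/cos(b)


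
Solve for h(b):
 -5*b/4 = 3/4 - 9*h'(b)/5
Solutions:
 h(b) = C1 + 25*b^2/72 + 5*b/12


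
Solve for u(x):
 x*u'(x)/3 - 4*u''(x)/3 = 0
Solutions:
 u(x) = C1 + C2*erfi(sqrt(2)*x/4)


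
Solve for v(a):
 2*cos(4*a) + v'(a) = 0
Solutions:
 v(a) = C1 - sin(4*a)/2


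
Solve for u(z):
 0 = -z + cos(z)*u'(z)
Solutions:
 u(z) = C1 + Integral(z/cos(z), z)


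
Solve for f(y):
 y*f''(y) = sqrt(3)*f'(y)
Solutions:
 f(y) = C1 + C2*y^(1 + sqrt(3))


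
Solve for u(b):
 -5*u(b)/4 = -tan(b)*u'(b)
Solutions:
 u(b) = C1*sin(b)^(5/4)


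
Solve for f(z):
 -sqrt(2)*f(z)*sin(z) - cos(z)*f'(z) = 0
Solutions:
 f(z) = C1*cos(z)^(sqrt(2))


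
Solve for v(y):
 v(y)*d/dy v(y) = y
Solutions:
 v(y) = -sqrt(C1 + y^2)
 v(y) = sqrt(C1 + y^2)


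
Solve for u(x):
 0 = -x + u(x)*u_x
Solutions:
 u(x) = -sqrt(C1 + x^2)
 u(x) = sqrt(C1 + x^2)


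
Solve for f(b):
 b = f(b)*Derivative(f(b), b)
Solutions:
 f(b) = -sqrt(C1 + b^2)
 f(b) = sqrt(C1 + b^2)


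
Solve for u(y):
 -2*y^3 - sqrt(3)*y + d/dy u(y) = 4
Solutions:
 u(y) = C1 + y^4/2 + sqrt(3)*y^2/2 + 4*y


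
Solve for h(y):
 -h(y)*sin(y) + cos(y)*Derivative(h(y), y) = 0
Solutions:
 h(y) = C1/cos(y)


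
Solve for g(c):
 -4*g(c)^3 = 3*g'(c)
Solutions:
 g(c) = -sqrt(6)*sqrt(-1/(C1 - 4*c))/2
 g(c) = sqrt(6)*sqrt(-1/(C1 - 4*c))/2


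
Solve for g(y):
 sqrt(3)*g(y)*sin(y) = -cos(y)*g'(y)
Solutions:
 g(y) = C1*cos(y)^(sqrt(3))


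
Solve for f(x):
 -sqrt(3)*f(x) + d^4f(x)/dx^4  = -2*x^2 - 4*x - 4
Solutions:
 f(x) = C1*exp(-3^(1/8)*x) + C2*exp(3^(1/8)*x) + C3*sin(3^(1/8)*x) + C4*cos(3^(1/8)*x) + 2*sqrt(3)*x^2/3 + 4*sqrt(3)*x/3 + 4*sqrt(3)/3


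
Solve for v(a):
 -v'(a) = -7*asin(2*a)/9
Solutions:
 v(a) = C1 + 7*a*asin(2*a)/9 + 7*sqrt(1 - 4*a^2)/18


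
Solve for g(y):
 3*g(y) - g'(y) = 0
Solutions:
 g(y) = C1*exp(3*y)


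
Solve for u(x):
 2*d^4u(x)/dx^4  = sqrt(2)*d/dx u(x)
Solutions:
 u(x) = C1 + C4*exp(2^(5/6)*x/2) + (C2*sin(2^(5/6)*sqrt(3)*x/4) + C3*cos(2^(5/6)*sqrt(3)*x/4))*exp(-2^(5/6)*x/4)


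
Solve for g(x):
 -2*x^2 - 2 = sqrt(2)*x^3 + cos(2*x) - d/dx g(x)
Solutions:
 g(x) = C1 + sqrt(2)*x^4/4 + 2*x^3/3 + 2*x + sin(2*x)/2


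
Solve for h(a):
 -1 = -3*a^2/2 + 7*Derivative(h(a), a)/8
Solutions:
 h(a) = C1 + 4*a^3/7 - 8*a/7


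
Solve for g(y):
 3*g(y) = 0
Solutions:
 g(y) = 0


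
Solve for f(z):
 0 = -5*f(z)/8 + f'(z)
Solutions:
 f(z) = C1*exp(5*z/8)


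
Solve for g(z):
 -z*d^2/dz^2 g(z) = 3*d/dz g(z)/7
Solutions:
 g(z) = C1 + C2*z^(4/7)


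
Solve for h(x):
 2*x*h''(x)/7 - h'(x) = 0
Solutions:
 h(x) = C1 + C2*x^(9/2)


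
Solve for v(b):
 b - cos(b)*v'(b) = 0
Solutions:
 v(b) = C1 + Integral(b/cos(b), b)


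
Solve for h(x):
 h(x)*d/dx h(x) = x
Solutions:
 h(x) = -sqrt(C1 + x^2)
 h(x) = sqrt(C1 + x^2)


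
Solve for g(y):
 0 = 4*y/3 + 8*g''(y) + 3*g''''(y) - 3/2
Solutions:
 g(y) = C1 + C2*y + C3*sin(2*sqrt(6)*y/3) + C4*cos(2*sqrt(6)*y/3) - y^3/36 + 3*y^2/32


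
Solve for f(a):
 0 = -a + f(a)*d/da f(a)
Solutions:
 f(a) = -sqrt(C1 + a^2)
 f(a) = sqrt(C1 + a^2)


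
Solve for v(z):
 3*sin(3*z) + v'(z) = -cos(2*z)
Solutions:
 v(z) = C1 - sin(2*z)/2 + cos(3*z)


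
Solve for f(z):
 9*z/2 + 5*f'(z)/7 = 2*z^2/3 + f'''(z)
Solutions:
 f(z) = C1 + C2*exp(-sqrt(35)*z/7) + C3*exp(sqrt(35)*z/7) + 14*z^3/45 - 63*z^2/20 + 196*z/75


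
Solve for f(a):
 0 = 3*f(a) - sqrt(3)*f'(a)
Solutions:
 f(a) = C1*exp(sqrt(3)*a)


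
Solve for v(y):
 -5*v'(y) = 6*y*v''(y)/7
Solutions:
 v(y) = C1 + C2/y^(29/6)


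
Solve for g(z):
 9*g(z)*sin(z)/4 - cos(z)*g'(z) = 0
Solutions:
 g(z) = C1/cos(z)^(9/4)


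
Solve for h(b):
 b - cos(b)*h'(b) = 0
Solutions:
 h(b) = C1 + Integral(b/cos(b), b)


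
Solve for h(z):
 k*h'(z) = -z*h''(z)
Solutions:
 h(z) = C1 + z^(1 - re(k))*(C2*sin(log(z)*Abs(im(k))) + C3*cos(log(z)*im(k)))


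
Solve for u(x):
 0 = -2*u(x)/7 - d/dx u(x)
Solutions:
 u(x) = C1*exp(-2*x/7)


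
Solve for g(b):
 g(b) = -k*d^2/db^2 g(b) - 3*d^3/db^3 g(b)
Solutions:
 g(b) = C1*exp(-b*(2*2^(1/3)*k^2/(2*k^3 + sqrt(-4*k^6 + (2*k^3 + 243)^2) + 243)^(1/3) + 2*k + 2^(2/3)*(2*k^3 + sqrt(-4*k^6 + (2*k^3 + 243)^2) + 243)^(1/3))/18) + C2*exp(b*(-8*2^(1/3)*k^2/((-1 + sqrt(3)*I)*(2*k^3 + sqrt(-4*k^6 + (2*k^3 + 243)^2) + 243)^(1/3)) - 4*k + 2^(2/3)*(2*k^3 + sqrt(-4*k^6 + (2*k^3 + 243)^2) + 243)^(1/3) - 2^(2/3)*sqrt(3)*I*(2*k^3 + sqrt(-4*k^6 + (2*k^3 + 243)^2) + 243)^(1/3))/36) + C3*exp(b*(8*2^(1/3)*k^2/((1 + sqrt(3)*I)*(2*k^3 + sqrt(-4*k^6 + (2*k^3 + 243)^2) + 243)^(1/3)) - 4*k + 2^(2/3)*(2*k^3 + sqrt(-4*k^6 + (2*k^3 + 243)^2) + 243)^(1/3) + 2^(2/3)*sqrt(3)*I*(2*k^3 + sqrt(-4*k^6 + (2*k^3 + 243)^2) + 243)^(1/3))/36)


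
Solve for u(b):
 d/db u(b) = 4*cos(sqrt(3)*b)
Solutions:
 u(b) = C1 + 4*sqrt(3)*sin(sqrt(3)*b)/3


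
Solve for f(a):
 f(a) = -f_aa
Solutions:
 f(a) = C1*sin(a) + C2*cos(a)


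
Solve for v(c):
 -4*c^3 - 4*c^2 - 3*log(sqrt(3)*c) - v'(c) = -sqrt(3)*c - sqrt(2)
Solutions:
 v(c) = C1 - c^4 - 4*c^3/3 + sqrt(3)*c^2/2 - 3*c*log(c) - 3*c*log(3)/2 + sqrt(2)*c + 3*c


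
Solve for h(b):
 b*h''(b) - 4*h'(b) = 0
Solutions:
 h(b) = C1 + C2*b^5


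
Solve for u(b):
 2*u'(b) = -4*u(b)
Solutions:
 u(b) = C1*exp(-2*b)


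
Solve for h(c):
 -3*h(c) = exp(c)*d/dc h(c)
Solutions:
 h(c) = C1*exp(3*exp(-c))


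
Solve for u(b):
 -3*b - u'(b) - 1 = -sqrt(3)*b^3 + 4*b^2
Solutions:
 u(b) = C1 + sqrt(3)*b^4/4 - 4*b^3/3 - 3*b^2/2 - b


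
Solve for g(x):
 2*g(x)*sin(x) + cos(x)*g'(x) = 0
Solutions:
 g(x) = C1*cos(x)^2


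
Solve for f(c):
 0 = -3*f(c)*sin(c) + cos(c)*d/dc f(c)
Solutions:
 f(c) = C1/cos(c)^3


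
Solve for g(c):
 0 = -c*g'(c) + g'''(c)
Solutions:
 g(c) = C1 + Integral(C2*airyai(c) + C3*airybi(c), c)


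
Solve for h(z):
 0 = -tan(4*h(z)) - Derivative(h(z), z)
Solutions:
 h(z) = -asin(C1*exp(-4*z))/4 + pi/4
 h(z) = asin(C1*exp(-4*z))/4


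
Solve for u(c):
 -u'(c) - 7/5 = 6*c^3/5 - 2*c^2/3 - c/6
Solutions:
 u(c) = C1 - 3*c^4/10 + 2*c^3/9 + c^2/12 - 7*c/5


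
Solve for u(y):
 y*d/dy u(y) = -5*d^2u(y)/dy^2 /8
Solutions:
 u(y) = C1 + C2*erf(2*sqrt(5)*y/5)


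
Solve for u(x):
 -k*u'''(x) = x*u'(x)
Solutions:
 u(x) = C1 + Integral(C2*airyai(x*(-1/k)^(1/3)) + C3*airybi(x*(-1/k)^(1/3)), x)


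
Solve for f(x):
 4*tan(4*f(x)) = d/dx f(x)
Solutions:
 f(x) = -asin(C1*exp(16*x))/4 + pi/4
 f(x) = asin(C1*exp(16*x))/4


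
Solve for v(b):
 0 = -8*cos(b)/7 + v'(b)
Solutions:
 v(b) = C1 + 8*sin(b)/7


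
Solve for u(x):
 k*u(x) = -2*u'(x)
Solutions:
 u(x) = C1*exp(-k*x/2)


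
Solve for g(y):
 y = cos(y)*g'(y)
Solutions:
 g(y) = C1 + Integral(y/cos(y), y)


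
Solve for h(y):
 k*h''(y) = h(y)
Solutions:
 h(y) = C1*exp(-y*sqrt(1/k)) + C2*exp(y*sqrt(1/k))


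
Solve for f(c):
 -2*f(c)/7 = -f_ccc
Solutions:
 f(c) = C3*exp(2^(1/3)*7^(2/3)*c/7) + (C1*sin(2^(1/3)*sqrt(3)*7^(2/3)*c/14) + C2*cos(2^(1/3)*sqrt(3)*7^(2/3)*c/14))*exp(-2^(1/3)*7^(2/3)*c/14)


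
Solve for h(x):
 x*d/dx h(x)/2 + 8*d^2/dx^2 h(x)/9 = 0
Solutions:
 h(x) = C1 + C2*erf(3*sqrt(2)*x/8)


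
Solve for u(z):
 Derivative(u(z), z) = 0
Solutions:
 u(z) = C1


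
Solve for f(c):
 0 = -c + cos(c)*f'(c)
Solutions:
 f(c) = C1 + Integral(c/cos(c), c)


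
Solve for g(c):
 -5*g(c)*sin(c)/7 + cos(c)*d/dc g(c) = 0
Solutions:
 g(c) = C1/cos(c)^(5/7)


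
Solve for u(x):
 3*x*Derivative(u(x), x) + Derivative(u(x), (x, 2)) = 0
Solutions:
 u(x) = C1 + C2*erf(sqrt(6)*x/2)


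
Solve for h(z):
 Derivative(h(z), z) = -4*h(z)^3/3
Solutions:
 h(z) = -sqrt(6)*sqrt(-1/(C1 - 4*z))/2
 h(z) = sqrt(6)*sqrt(-1/(C1 - 4*z))/2


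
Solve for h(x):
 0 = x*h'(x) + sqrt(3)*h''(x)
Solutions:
 h(x) = C1 + C2*erf(sqrt(2)*3^(3/4)*x/6)


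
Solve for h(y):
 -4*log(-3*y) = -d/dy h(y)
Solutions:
 h(y) = C1 + 4*y*log(-y) + 4*y*(-1 + log(3))


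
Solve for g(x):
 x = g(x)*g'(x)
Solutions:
 g(x) = -sqrt(C1 + x^2)
 g(x) = sqrt(C1 + x^2)


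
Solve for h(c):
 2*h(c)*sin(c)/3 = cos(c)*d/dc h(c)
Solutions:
 h(c) = C1/cos(c)^(2/3)


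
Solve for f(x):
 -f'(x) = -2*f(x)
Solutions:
 f(x) = C1*exp(2*x)


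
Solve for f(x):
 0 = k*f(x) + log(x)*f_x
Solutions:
 f(x) = C1*exp(-k*li(x))


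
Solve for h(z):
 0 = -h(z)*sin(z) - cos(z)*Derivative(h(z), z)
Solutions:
 h(z) = C1*cos(z)


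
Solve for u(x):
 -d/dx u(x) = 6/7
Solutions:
 u(x) = C1 - 6*x/7


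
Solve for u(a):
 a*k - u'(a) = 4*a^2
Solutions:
 u(a) = C1 - 4*a^3/3 + a^2*k/2


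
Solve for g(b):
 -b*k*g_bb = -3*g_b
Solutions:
 g(b) = C1 + b^(((re(k) + 3)*re(k) + im(k)^2)/(re(k)^2 + im(k)^2))*(C2*sin(3*log(b)*Abs(im(k))/(re(k)^2 + im(k)^2)) + C3*cos(3*log(b)*im(k)/(re(k)^2 + im(k)^2)))


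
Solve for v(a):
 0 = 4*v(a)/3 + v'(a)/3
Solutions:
 v(a) = C1*exp(-4*a)


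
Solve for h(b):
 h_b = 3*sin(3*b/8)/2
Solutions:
 h(b) = C1 - 4*cos(3*b/8)


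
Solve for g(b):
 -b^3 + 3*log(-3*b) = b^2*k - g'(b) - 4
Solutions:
 g(b) = C1 + b^4/4 + b^3*k/3 - 3*b*log(-b) + b*(-3*log(3) - 1)


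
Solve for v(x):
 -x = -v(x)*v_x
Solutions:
 v(x) = -sqrt(C1 + x^2)
 v(x) = sqrt(C1 + x^2)


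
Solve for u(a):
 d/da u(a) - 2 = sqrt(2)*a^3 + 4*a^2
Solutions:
 u(a) = C1 + sqrt(2)*a^4/4 + 4*a^3/3 + 2*a


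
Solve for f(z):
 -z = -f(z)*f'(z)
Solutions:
 f(z) = -sqrt(C1 + z^2)
 f(z) = sqrt(C1 + z^2)


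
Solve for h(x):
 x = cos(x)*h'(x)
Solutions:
 h(x) = C1 + Integral(x/cos(x), x)


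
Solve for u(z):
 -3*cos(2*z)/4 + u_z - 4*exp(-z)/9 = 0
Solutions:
 u(z) = C1 + 3*sin(2*z)/8 - 4*exp(-z)/9


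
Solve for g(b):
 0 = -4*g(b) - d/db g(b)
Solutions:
 g(b) = C1*exp(-4*b)


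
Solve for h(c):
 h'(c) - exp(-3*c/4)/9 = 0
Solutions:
 h(c) = C1 - 4*exp(-3*c/4)/27


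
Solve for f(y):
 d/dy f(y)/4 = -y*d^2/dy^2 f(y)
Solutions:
 f(y) = C1 + C2*y^(3/4)


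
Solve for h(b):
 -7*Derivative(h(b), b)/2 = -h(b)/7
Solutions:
 h(b) = C1*exp(2*b/49)


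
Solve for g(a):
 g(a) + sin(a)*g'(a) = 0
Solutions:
 g(a) = C1*sqrt(cos(a) + 1)/sqrt(cos(a) - 1)


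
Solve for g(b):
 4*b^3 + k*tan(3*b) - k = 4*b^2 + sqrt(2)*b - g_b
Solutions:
 g(b) = C1 - b^4 + 4*b^3/3 + sqrt(2)*b^2/2 + b*k + k*log(cos(3*b))/3


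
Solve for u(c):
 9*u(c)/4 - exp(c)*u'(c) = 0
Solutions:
 u(c) = C1*exp(-9*exp(-c)/4)


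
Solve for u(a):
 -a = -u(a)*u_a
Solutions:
 u(a) = -sqrt(C1 + a^2)
 u(a) = sqrt(C1 + a^2)


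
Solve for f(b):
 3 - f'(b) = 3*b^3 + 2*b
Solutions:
 f(b) = C1 - 3*b^4/4 - b^2 + 3*b


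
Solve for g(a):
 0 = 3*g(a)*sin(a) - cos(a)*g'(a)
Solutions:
 g(a) = C1/cos(a)^3


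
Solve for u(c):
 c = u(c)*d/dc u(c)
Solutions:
 u(c) = -sqrt(C1 + c^2)
 u(c) = sqrt(C1 + c^2)


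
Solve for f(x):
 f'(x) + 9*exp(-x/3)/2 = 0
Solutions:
 f(x) = C1 + 27*exp(-x/3)/2


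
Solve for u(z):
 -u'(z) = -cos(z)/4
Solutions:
 u(z) = C1 + sin(z)/4


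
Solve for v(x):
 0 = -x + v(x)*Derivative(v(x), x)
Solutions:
 v(x) = -sqrt(C1 + x^2)
 v(x) = sqrt(C1 + x^2)


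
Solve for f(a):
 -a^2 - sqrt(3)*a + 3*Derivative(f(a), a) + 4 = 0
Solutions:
 f(a) = C1 + a^3/9 + sqrt(3)*a^2/6 - 4*a/3


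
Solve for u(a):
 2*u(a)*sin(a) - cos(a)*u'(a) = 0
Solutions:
 u(a) = C1/cos(a)^2


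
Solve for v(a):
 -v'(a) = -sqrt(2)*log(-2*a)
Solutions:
 v(a) = C1 + sqrt(2)*a*log(-a) + sqrt(2)*a*(-1 + log(2))


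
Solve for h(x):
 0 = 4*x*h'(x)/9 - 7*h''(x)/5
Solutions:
 h(x) = C1 + C2*erfi(sqrt(70)*x/21)


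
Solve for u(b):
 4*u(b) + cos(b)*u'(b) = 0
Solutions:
 u(b) = C1*(sin(b)^2 - 2*sin(b) + 1)/(sin(b)^2 + 2*sin(b) + 1)


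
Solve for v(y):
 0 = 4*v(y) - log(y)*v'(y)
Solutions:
 v(y) = C1*exp(4*li(y))


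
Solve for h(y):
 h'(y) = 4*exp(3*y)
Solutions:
 h(y) = C1 + 4*exp(3*y)/3


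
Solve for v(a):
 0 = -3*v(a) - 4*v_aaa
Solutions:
 v(a) = C3*exp(-6^(1/3)*a/2) + (C1*sin(2^(1/3)*3^(5/6)*a/4) + C2*cos(2^(1/3)*3^(5/6)*a/4))*exp(6^(1/3)*a/4)


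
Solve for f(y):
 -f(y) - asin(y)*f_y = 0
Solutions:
 f(y) = C1*exp(-Integral(1/asin(y), y))


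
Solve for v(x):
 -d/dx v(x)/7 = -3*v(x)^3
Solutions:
 v(x) = -sqrt(2)*sqrt(-1/(C1 + 21*x))/2
 v(x) = sqrt(2)*sqrt(-1/(C1 + 21*x))/2


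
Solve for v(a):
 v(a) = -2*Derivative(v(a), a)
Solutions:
 v(a) = C1*exp(-a/2)


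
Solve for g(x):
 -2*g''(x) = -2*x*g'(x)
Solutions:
 g(x) = C1 + C2*erfi(sqrt(2)*x/2)


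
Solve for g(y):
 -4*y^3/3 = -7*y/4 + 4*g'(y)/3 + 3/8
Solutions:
 g(y) = C1 - y^4/4 + 21*y^2/32 - 9*y/32


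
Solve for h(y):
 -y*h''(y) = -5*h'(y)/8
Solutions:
 h(y) = C1 + C2*y^(13/8)


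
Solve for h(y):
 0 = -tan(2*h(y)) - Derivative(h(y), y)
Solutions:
 h(y) = -asin(C1*exp(-2*y))/2 + pi/2
 h(y) = asin(C1*exp(-2*y))/2


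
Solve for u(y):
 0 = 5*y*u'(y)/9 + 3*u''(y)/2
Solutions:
 u(y) = C1 + C2*erf(sqrt(15)*y/9)


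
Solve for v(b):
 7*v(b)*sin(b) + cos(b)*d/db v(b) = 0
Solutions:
 v(b) = C1*cos(b)^7


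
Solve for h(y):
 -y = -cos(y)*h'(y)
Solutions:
 h(y) = C1 + Integral(y/cos(y), y)


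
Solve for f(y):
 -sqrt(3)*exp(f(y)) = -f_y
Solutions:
 f(y) = log(-1/(C1 + sqrt(3)*y))


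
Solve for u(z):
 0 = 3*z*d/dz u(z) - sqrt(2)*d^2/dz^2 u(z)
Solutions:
 u(z) = C1 + C2*erfi(2^(1/4)*sqrt(3)*z/2)


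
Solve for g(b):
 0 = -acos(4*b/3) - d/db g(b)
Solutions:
 g(b) = C1 - b*acos(4*b/3) + sqrt(9 - 16*b^2)/4


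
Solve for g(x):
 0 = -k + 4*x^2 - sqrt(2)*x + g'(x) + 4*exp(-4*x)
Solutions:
 g(x) = C1 + k*x - 4*x^3/3 + sqrt(2)*x^2/2 + exp(-4*x)


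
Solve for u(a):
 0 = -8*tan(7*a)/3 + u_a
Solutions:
 u(a) = C1 - 8*log(cos(7*a))/21


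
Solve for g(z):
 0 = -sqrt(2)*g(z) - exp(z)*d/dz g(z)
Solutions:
 g(z) = C1*exp(sqrt(2)*exp(-z))


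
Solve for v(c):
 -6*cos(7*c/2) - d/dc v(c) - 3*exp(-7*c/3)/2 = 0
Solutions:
 v(c) = C1 - 12*sin(7*c/2)/7 + 9*exp(-7*c/3)/14


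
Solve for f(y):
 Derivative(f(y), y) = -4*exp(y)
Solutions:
 f(y) = C1 - 4*exp(y)


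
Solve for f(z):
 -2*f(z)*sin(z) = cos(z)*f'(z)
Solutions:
 f(z) = C1*cos(z)^2


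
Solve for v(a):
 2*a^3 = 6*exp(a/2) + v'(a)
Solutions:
 v(a) = C1 + a^4/2 - 12*exp(a/2)


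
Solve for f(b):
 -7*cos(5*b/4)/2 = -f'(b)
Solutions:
 f(b) = C1 + 14*sin(5*b/4)/5


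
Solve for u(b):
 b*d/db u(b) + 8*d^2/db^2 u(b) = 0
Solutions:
 u(b) = C1 + C2*erf(b/4)


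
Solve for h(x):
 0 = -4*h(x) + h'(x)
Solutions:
 h(x) = C1*exp(4*x)


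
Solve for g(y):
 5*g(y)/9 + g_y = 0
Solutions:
 g(y) = C1*exp(-5*y/9)


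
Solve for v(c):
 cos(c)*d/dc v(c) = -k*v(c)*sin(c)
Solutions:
 v(c) = C1*exp(k*log(cos(c)))


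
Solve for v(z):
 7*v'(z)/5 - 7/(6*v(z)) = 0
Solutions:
 v(z) = -sqrt(C1 + 15*z)/3
 v(z) = sqrt(C1 + 15*z)/3


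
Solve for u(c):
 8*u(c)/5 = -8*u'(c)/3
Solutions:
 u(c) = C1*exp(-3*c/5)


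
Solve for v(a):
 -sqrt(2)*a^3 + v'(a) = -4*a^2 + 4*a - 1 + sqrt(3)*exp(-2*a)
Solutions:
 v(a) = C1 + sqrt(2)*a^4/4 - 4*a^3/3 + 2*a^2 - a - sqrt(3)*exp(-2*a)/2


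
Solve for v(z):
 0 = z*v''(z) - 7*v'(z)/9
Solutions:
 v(z) = C1 + C2*z^(16/9)


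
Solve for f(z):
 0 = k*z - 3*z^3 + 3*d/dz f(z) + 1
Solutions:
 f(z) = C1 - k*z^2/6 + z^4/4 - z/3


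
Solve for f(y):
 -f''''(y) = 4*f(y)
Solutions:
 f(y) = (C1*sin(y) + C2*cos(y))*exp(-y) + (C3*sin(y) + C4*cos(y))*exp(y)


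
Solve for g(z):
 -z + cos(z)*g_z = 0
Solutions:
 g(z) = C1 + Integral(z/cos(z), z)


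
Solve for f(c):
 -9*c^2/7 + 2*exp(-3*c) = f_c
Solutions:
 f(c) = C1 - 3*c^3/7 - 2*exp(-3*c)/3


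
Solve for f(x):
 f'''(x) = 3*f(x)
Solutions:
 f(x) = C3*exp(3^(1/3)*x) + (C1*sin(3^(5/6)*x/2) + C2*cos(3^(5/6)*x/2))*exp(-3^(1/3)*x/2)


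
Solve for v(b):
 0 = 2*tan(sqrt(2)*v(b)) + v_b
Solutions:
 v(b) = sqrt(2)*(pi - asin(C1*exp(-2*sqrt(2)*b)))/2
 v(b) = sqrt(2)*asin(C1*exp(-2*sqrt(2)*b))/2


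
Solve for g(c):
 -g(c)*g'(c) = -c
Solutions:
 g(c) = -sqrt(C1 + c^2)
 g(c) = sqrt(C1 + c^2)


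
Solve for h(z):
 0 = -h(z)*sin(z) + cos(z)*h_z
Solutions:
 h(z) = C1/cos(z)


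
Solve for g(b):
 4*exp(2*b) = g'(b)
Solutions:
 g(b) = C1 + 2*exp(2*b)


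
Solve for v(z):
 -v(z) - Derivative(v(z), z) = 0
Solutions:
 v(z) = C1*exp(-z)


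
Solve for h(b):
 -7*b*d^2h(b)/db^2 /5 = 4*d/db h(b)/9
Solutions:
 h(b) = C1 + C2*b^(43/63)


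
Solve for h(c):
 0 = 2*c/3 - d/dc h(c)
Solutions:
 h(c) = C1 + c^2/3


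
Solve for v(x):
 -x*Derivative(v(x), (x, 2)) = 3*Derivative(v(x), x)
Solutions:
 v(x) = C1 + C2/x^2


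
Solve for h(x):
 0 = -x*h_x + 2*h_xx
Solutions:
 h(x) = C1 + C2*erfi(x/2)


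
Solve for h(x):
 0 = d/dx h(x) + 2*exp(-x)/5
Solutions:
 h(x) = C1 + 2*exp(-x)/5


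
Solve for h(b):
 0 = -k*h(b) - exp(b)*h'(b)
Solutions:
 h(b) = C1*exp(k*exp(-b))


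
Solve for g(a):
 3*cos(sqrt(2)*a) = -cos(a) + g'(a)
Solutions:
 g(a) = C1 + sin(a) + 3*sqrt(2)*sin(sqrt(2)*a)/2


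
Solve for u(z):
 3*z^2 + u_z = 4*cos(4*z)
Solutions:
 u(z) = C1 - z^3 + sin(4*z)


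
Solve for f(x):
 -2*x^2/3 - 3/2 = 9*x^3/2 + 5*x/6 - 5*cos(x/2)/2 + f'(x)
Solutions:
 f(x) = C1 - 9*x^4/8 - 2*x^3/9 - 5*x^2/12 - 3*x/2 + 5*sin(x/2)


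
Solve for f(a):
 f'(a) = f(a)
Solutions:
 f(a) = C1*exp(a)


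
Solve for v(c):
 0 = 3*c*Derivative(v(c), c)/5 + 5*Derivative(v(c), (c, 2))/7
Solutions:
 v(c) = C1 + C2*erf(sqrt(42)*c/10)


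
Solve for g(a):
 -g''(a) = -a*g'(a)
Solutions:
 g(a) = C1 + C2*erfi(sqrt(2)*a/2)


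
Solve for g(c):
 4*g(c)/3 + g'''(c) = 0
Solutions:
 g(c) = C3*exp(-6^(2/3)*c/3) + (C1*sin(2^(2/3)*3^(1/6)*c/2) + C2*cos(2^(2/3)*3^(1/6)*c/2))*exp(6^(2/3)*c/6)


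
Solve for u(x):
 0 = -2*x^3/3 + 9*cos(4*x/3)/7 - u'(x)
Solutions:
 u(x) = C1 - x^4/6 + 27*sin(4*x/3)/28


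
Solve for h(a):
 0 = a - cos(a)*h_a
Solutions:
 h(a) = C1 + Integral(a/cos(a), a)


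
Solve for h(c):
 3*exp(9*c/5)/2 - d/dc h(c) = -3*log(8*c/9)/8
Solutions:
 h(c) = C1 + 3*c*log(c)/8 + 3*c*(-2*log(3) - 1 + 3*log(2))/8 + 5*exp(9*c/5)/6


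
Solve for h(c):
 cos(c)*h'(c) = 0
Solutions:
 h(c) = C1


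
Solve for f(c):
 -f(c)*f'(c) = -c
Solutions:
 f(c) = -sqrt(C1 + c^2)
 f(c) = sqrt(C1 + c^2)


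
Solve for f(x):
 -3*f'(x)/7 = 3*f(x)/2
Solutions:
 f(x) = C1*exp(-7*x/2)


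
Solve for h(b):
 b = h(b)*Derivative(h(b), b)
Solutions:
 h(b) = -sqrt(C1 + b^2)
 h(b) = sqrt(C1 + b^2)


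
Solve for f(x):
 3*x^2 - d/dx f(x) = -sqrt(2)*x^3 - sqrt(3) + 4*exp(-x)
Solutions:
 f(x) = C1 + sqrt(2)*x^4/4 + x^3 + sqrt(3)*x + 4*exp(-x)


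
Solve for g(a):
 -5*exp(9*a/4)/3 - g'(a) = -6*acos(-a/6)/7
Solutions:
 g(a) = C1 + 6*a*acos(-a/6)/7 + 6*sqrt(36 - a^2)/7 - 20*exp(9*a/4)/27


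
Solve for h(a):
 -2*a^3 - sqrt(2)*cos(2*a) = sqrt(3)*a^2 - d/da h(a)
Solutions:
 h(a) = C1 + a^4/2 + sqrt(3)*a^3/3 + sqrt(2)*sin(2*a)/2


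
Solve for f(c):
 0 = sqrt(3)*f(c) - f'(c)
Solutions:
 f(c) = C1*exp(sqrt(3)*c)


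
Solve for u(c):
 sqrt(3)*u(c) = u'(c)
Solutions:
 u(c) = C1*exp(sqrt(3)*c)


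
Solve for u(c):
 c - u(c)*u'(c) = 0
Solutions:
 u(c) = -sqrt(C1 + c^2)
 u(c) = sqrt(C1 + c^2)


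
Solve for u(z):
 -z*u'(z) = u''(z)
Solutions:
 u(z) = C1 + C2*erf(sqrt(2)*z/2)


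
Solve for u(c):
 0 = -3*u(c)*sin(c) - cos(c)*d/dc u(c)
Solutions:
 u(c) = C1*cos(c)^3


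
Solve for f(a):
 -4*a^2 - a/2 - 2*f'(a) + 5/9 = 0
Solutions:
 f(a) = C1 - 2*a^3/3 - a^2/8 + 5*a/18


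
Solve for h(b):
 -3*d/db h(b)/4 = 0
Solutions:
 h(b) = C1


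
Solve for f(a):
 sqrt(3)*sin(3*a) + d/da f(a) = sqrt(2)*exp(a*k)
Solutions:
 f(a) = C1 + sqrt(3)*cos(3*a)/3 + sqrt(2)*exp(a*k)/k


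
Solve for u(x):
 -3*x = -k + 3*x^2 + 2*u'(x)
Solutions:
 u(x) = C1 + k*x/2 - x^3/2 - 3*x^2/4


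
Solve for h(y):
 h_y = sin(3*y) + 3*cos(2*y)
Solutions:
 h(y) = C1 + 3*sin(2*y)/2 - cos(3*y)/3


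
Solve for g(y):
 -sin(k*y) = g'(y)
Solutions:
 g(y) = C1 + cos(k*y)/k


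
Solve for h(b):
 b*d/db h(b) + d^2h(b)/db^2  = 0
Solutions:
 h(b) = C1 + C2*erf(sqrt(2)*b/2)


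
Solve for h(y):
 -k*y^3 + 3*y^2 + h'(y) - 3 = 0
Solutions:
 h(y) = C1 + k*y^4/4 - y^3 + 3*y


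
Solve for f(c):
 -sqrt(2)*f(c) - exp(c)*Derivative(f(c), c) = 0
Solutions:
 f(c) = C1*exp(sqrt(2)*exp(-c))


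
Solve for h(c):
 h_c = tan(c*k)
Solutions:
 h(c) = C1 + Piecewise((-log(cos(c*k))/k, Ne(k, 0)), (0, True))


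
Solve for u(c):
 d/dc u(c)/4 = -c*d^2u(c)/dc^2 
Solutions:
 u(c) = C1 + C2*c^(3/4)


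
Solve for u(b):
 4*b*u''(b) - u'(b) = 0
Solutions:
 u(b) = C1 + C2*b^(5/4)


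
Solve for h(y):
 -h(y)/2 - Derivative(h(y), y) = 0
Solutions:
 h(y) = C1*exp(-y/2)


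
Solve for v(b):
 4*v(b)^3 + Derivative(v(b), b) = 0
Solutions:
 v(b) = -sqrt(2)*sqrt(-1/(C1 - 4*b))/2
 v(b) = sqrt(2)*sqrt(-1/(C1 - 4*b))/2


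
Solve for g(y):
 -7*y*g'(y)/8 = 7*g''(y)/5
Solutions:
 g(y) = C1 + C2*erf(sqrt(5)*y/4)


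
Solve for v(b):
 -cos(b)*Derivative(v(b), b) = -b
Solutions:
 v(b) = C1 + Integral(b/cos(b), b)


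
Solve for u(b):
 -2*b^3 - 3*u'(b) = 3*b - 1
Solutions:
 u(b) = C1 - b^4/6 - b^2/2 + b/3


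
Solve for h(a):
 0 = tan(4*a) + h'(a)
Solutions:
 h(a) = C1 + log(cos(4*a))/4


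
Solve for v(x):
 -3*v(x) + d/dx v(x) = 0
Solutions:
 v(x) = C1*exp(3*x)


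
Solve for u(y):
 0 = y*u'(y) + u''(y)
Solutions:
 u(y) = C1 + C2*erf(sqrt(2)*y/2)


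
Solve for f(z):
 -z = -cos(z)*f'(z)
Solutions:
 f(z) = C1 + Integral(z/cos(z), z)


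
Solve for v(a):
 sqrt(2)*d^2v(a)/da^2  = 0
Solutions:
 v(a) = C1 + C2*a


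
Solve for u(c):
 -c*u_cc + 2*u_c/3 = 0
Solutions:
 u(c) = C1 + C2*c^(5/3)


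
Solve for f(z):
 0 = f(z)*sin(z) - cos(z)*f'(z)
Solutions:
 f(z) = C1/cos(z)


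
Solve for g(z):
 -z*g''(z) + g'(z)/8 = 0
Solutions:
 g(z) = C1 + C2*z^(9/8)


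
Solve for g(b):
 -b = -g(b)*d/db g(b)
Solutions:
 g(b) = -sqrt(C1 + b^2)
 g(b) = sqrt(C1 + b^2)


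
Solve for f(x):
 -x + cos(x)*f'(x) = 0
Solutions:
 f(x) = C1 + Integral(x/cos(x), x)


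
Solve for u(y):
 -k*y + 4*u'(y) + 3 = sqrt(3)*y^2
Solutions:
 u(y) = C1 + k*y^2/8 + sqrt(3)*y^3/12 - 3*y/4


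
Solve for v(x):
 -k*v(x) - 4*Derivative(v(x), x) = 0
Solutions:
 v(x) = C1*exp(-k*x/4)


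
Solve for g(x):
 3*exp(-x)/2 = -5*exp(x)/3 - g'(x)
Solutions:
 g(x) = C1 - 5*exp(x)/3 + 3*exp(-x)/2


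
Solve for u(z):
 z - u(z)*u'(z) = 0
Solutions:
 u(z) = -sqrt(C1 + z^2)
 u(z) = sqrt(C1 + z^2)


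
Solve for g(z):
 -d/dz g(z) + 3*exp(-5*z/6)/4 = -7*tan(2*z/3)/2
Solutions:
 g(z) = C1 + 21*log(tan(2*z/3)^2 + 1)/8 - 9*exp(-5*z/6)/10


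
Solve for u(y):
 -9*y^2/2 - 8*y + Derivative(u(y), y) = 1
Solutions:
 u(y) = C1 + 3*y^3/2 + 4*y^2 + y


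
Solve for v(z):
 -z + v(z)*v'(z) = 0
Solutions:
 v(z) = -sqrt(C1 + z^2)
 v(z) = sqrt(C1 + z^2)


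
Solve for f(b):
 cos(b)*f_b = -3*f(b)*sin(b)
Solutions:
 f(b) = C1*cos(b)^3


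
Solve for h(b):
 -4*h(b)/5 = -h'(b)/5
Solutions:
 h(b) = C1*exp(4*b)


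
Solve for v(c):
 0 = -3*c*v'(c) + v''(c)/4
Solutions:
 v(c) = C1 + C2*erfi(sqrt(6)*c)


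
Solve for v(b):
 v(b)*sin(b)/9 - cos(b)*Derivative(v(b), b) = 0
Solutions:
 v(b) = C1/cos(b)^(1/9)


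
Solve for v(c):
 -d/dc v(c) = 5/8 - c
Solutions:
 v(c) = C1 + c^2/2 - 5*c/8


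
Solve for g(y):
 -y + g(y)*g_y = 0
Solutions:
 g(y) = -sqrt(C1 + y^2)
 g(y) = sqrt(C1 + y^2)


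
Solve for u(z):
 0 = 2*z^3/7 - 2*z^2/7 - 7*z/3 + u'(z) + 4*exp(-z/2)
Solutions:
 u(z) = C1 - z^4/14 + 2*z^3/21 + 7*z^2/6 + 8*exp(-z/2)


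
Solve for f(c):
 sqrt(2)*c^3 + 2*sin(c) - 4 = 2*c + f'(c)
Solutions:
 f(c) = C1 + sqrt(2)*c^4/4 - c^2 - 4*c - 2*cos(c)


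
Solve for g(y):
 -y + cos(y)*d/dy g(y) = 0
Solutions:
 g(y) = C1 + Integral(y/cos(y), y)


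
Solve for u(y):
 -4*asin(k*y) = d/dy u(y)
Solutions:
 u(y) = C1 - 4*Piecewise((y*asin(k*y) + sqrt(-k^2*y^2 + 1)/k, Ne(k, 0)), (0, True))


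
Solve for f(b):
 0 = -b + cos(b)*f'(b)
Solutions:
 f(b) = C1 + Integral(b/cos(b), b)


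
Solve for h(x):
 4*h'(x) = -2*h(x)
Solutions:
 h(x) = C1*exp(-x/2)


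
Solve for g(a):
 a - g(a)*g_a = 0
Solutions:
 g(a) = -sqrt(C1 + a^2)
 g(a) = sqrt(C1 + a^2)


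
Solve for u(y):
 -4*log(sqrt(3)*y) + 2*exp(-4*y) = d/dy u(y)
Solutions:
 u(y) = C1 - 4*y*log(y) + 2*y*(2 - log(3)) - exp(-4*y)/2


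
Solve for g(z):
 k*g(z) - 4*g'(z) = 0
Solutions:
 g(z) = C1*exp(k*z/4)


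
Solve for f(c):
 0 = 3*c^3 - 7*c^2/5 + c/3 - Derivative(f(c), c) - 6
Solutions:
 f(c) = C1 + 3*c^4/4 - 7*c^3/15 + c^2/6 - 6*c


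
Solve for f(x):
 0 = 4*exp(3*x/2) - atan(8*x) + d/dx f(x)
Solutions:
 f(x) = C1 + x*atan(8*x) - 8*exp(3*x/2)/3 - log(64*x^2 + 1)/16


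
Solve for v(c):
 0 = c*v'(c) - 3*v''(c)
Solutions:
 v(c) = C1 + C2*erfi(sqrt(6)*c/6)


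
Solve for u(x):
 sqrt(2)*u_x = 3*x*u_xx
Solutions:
 u(x) = C1 + C2*x^(sqrt(2)/3 + 1)


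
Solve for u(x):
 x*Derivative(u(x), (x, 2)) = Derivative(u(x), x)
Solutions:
 u(x) = C1 + C2*x^2


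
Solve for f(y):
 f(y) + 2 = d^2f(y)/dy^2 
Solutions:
 f(y) = C1*exp(-y) + C2*exp(y) - 2


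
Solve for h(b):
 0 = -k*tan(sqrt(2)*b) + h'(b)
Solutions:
 h(b) = C1 - sqrt(2)*k*log(cos(sqrt(2)*b))/2


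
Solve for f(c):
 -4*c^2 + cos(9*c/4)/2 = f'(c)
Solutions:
 f(c) = C1 - 4*c^3/3 + 2*sin(9*c/4)/9


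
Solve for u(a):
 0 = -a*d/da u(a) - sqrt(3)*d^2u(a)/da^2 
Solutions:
 u(a) = C1 + C2*erf(sqrt(2)*3^(3/4)*a/6)


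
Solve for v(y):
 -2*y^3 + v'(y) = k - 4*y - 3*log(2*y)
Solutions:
 v(y) = C1 + k*y + y^4/2 - 2*y^2 - 3*y*log(y) - y*log(8) + 3*y


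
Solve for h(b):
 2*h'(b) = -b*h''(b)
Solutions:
 h(b) = C1 + C2/b


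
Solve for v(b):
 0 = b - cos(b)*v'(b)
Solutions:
 v(b) = C1 + Integral(b/cos(b), b)


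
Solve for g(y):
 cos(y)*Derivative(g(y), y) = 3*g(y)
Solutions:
 g(y) = C1*(sin(y) + 1)^(3/2)/(sin(y) - 1)^(3/2)


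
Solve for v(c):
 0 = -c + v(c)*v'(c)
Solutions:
 v(c) = -sqrt(C1 + c^2)
 v(c) = sqrt(C1 + c^2)


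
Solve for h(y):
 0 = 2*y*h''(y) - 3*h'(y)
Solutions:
 h(y) = C1 + C2*y^(5/2)


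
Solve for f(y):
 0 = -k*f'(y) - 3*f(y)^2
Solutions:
 f(y) = k/(C1*k + 3*y)


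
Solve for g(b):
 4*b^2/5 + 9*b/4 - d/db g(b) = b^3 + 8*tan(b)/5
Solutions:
 g(b) = C1 - b^4/4 + 4*b^3/15 + 9*b^2/8 + 8*log(cos(b))/5


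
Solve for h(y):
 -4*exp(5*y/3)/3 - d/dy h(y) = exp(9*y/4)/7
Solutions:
 h(y) = C1 - 4*exp(9*y/4)/63 - 4*exp(5*y/3)/5


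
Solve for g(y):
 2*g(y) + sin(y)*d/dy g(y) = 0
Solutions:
 g(y) = C1*(cos(y) + 1)/(cos(y) - 1)


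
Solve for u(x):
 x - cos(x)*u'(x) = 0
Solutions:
 u(x) = C1 + Integral(x/cos(x), x)


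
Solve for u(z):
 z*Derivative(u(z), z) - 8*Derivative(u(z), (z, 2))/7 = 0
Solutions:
 u(z) = C1 + C2*erfi(sqrt(7)*z/4)


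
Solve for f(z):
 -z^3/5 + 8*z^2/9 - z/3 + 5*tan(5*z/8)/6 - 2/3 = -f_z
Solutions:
 f(z) = C1 + z^4/20 - 8*z^3/27 + z^2/6 + 2*z/3 + 4*log(cos(5*z/8))/3


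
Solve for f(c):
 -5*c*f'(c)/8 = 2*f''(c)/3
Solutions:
 f(c) = C1 + C2*erf(sqrt(30)*c/8)


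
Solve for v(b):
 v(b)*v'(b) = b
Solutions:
 v(b) = -sqrt(C1 + b^2)
 v(b) = sqrt(C1 + b^2)


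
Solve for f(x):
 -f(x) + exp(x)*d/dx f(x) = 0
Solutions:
 f(x) = C1*exp(-exp(-x))


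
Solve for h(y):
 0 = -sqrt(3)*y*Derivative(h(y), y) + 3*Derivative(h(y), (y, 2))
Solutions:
 h(y) = C1 + C2*erfi(sqrt(2)*3^(3/4)*y/6)


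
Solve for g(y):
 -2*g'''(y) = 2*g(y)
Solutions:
 g(y) = C3*exp(-y) + (C1*sin(sqrt(3)*y/2) + C2*cos(sqrt(3)*y/2))*exp(y/2)


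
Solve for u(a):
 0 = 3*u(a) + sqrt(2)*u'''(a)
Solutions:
 u(a) = C3*exp(-2^(5/6)*3^(1/3)*a/2) + (C1*sin(6^(5/6)*a/4) + C2*cos(6^(5/6)*a/4))*exp(2^(5/6)*3^(1/3)*a/4)


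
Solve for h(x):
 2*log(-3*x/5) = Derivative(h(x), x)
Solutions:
 h(x) = C1 + 2*x*log(-x) + 2*x*(-log(5) - 1 + log(3))


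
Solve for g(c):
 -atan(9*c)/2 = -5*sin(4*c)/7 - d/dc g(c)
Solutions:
 g(c) = C1 + c*atan(9*c)/2 - log(81*c^2 + 1)/36 + 5*cos(4*c)/28


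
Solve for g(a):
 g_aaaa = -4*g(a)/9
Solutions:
 g(a) = (C1*sin(sqrt(3)*a/3) + C2*cos(sqrt(3)*a/3))*exp(-sqrt(3)*a/3) + (C3*sin(sqrt(3)*a/3) + C4*cos(sqrt(3)*a/3))*exp(sqrt(3)*a/3)


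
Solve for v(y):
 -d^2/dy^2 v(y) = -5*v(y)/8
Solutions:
 v(y) = C1*exp(-sqrt(10)*y/4) + C2*exp(sqrt(10)*y/4)


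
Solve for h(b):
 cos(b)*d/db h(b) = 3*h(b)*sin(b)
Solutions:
 h(b) = C1/cos(b)^3


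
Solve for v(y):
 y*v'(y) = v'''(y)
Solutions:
 v(y) = C1 + Integral(C2*airyai(y) + C3*airybi(y), y)


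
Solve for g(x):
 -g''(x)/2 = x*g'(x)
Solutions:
 g(x) = C1 + C2*erf(x)


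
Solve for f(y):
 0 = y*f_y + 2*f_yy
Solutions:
 f(y) = C1 + C2*erf(y/2)


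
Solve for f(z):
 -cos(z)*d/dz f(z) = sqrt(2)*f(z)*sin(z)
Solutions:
 f(z) = C1*cos(z)^(sqrt(2))


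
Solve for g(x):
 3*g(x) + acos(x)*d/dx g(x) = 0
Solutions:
 g(x) = C1*exp(-3*Integral(1/acos(x), x))


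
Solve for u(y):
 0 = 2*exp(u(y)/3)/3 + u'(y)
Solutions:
 u(y) = 3*log(1/(C1 + 2*y)) + 6*log(3)


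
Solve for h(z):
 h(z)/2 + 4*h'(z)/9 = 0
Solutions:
 h(z) = C1*exp(-9*z/8)


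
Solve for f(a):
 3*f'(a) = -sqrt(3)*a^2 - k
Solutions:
 f(a) = C1 - sqrt(3)*a^3/9 - a*k/3


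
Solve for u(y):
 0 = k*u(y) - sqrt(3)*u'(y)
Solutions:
 u(y) = C1*exp(sqrt(3)*k*y/3)


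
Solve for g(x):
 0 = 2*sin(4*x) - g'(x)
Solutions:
 g(x) = C1 - cos(4*x)/2


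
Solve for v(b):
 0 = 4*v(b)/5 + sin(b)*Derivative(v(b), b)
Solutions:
 v(b) = C1*(cos(b) + 1)^(2/5)/(cos(b) - 1)^(2/5)


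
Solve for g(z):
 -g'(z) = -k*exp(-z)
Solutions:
 g(z) = C1 - k*exp(-z)


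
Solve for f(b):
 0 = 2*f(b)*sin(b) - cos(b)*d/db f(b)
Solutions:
 f(b) = C1/cos(b)^2


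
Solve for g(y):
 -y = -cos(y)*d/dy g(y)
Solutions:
 g(y) = C1 + Integral(y/cos(y), y)


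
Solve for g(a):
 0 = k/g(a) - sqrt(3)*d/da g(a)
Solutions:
 g(a) = -sqrt(C1 + 6*sqrt(3)*a*k)/3
 g(a) = sqrt(C1 + 6*sqrt(3)*a*k)/3


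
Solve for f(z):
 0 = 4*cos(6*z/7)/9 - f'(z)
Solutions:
 f(z) = C1 + 14*sin(6*z/7)/27


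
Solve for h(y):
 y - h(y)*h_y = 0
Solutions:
 h(y) = -sqrt(C1 + y^2)
 h(y) = sqrt(C1 + y^2)


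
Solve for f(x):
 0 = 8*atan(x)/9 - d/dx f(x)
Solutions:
 f(x) = C1 + 8*x*atan(x)/9 - 4*log(x^2 + 1)/9


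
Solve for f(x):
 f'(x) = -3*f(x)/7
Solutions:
 f(x) = C1*exp(-3*x/7)


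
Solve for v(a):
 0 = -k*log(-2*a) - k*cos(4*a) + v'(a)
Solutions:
 v(a) = C1 + k*(a*log(-a) - a + a*log(2) + sin(4*a)/4)


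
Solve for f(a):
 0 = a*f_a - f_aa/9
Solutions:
 f(a) = C1 + C2*erfi(3*sqrt(2)*a/2)


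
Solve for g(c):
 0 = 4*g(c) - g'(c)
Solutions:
 g(c) = C1*exp(4*c)
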